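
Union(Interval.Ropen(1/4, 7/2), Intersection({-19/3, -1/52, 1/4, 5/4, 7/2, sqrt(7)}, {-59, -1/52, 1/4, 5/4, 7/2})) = Union({-1/52}, Interval(1/4, 7/2))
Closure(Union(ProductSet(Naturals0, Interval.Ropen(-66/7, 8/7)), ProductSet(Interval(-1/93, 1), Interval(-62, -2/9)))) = Union(ProductSet(Interval(-1/93, 1), Interval(-62, -2/9)), ProductSet(Union(Complement(Naturals0, Interval.open(-1/93, 1)), Naturals0), Interval(-66/7, 8/7)))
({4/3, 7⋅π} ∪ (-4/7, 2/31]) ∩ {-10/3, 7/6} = ∅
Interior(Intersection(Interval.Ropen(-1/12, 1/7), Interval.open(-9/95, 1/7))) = Interval.open(-1/12, 1/7)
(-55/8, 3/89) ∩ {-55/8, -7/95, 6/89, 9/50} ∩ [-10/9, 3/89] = {-7/95}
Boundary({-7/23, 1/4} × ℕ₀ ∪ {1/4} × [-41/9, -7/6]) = ({-7/23, 1/4} × ℕ₀) ∪ ({1/4} × [-41/9, -7/6])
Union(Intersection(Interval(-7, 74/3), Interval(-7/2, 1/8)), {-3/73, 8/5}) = Union({8/5}, Interval(-7/2, 1/8))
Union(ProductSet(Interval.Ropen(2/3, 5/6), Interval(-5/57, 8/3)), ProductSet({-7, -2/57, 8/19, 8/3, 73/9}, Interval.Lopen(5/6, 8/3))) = Union(ProductSet({-7, -2/57, 8/19, 8/3, 73/9}, Interval.Lopen(5/6, 8/3)), ProductSet(Interval.Ropen(2/3, 5/6), Interval(-5/57, 8/3)))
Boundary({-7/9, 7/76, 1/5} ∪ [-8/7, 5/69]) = {-8/7, 5/69, 7/76, 1/5}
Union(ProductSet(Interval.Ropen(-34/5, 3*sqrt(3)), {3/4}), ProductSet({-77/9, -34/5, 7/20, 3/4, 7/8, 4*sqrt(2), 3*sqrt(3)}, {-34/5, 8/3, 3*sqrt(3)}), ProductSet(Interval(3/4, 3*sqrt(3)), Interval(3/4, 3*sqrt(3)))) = Union(ProductSet({-77/9, -34/5, 7/20, 3/4, 7/8, 4*sqrt(2), 3*sqrt(3)}, {-34/5, 8/3, 3*sqrt(3)}), ProductSet(Interval.Ropen(-34/5, 3*sqrt(3)), {3/4}), ProductSet(Interval(3/4, 3*sqrt(3)), Interval(3/4, 3*sqrt(3))))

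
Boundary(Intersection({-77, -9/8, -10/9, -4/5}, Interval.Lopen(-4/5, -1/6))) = EmptySet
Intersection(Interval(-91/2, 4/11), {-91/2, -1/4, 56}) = {-91/2, -1/4}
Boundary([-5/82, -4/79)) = {-5/82, -4/79}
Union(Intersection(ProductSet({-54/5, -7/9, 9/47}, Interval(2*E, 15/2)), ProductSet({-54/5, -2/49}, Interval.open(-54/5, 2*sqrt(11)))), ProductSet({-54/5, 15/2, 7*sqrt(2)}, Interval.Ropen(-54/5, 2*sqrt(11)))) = ProductSet({-54/5, 15/2, 7*sqrt(2)}, Interval.Ropen(-54/5, 2*sqrt(11)))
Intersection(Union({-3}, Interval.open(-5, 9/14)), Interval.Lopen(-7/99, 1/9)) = Interval.Lopen(-7/99, 1/9)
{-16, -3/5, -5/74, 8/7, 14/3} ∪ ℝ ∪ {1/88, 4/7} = ℝ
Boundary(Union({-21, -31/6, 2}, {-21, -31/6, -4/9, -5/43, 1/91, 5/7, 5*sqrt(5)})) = {-21, -31/6, -4/9, -5/43, 1/91, 5/7, 2, 5*sqrt(5)}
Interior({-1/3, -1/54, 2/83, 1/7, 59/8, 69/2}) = ∅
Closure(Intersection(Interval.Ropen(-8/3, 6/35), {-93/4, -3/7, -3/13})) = {-3/7, -3/13}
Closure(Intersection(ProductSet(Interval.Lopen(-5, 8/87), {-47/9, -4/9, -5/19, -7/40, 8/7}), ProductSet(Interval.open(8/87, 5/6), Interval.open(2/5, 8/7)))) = EmptySet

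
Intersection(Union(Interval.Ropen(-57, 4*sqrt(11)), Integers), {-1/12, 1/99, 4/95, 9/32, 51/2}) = {-1/12, 1/99, 4/95, 9/32}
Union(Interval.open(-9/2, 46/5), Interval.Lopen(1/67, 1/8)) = Interval.open(-9/2, 46/5)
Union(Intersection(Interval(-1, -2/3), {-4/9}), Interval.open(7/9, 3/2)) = Interval.open(7/9, 3/2)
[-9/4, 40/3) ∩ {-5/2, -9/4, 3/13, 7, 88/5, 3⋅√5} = {-9/4, 3/13, 7, 3⋅√5}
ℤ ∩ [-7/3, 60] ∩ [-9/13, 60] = {0, 1, …, 60}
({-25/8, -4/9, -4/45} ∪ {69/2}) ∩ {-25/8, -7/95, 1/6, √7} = {-25/8}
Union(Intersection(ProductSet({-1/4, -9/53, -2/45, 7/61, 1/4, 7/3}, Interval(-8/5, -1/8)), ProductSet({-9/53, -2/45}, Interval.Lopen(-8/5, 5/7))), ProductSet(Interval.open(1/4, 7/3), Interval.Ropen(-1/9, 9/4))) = Union(ProductSet({-9/53, -2/45}, Interval.Lopen(-8/5, -1/8)), ProductSet(Interval.open(1/4, 7/3), Interval.Ropen(-1/9, 9/4)))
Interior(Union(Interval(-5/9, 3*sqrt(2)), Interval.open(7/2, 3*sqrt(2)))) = Interval.open(-5/9, 3*sqrt(2))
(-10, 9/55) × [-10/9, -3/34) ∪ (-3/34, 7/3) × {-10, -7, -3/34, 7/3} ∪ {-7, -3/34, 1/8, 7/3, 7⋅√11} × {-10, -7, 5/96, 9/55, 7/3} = ((-10, 9/55) × [-10/9, -3/34)) ∪ ((-3/34, 7/3) × {-10, -7, -3/34, 7/3}) ∪ ({-7, -3/34, 1/8, 7/3, 7⋅√11} × {-10, -7, 5/96, 9/55, 7/3})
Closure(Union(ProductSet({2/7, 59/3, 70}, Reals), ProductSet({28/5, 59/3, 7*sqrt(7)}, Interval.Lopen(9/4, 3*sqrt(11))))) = Union(ProductSet({2/7, 59/3, 70}, Reals), ProductSet({28/5, 59/3, 7*sqrt(7)}, Interval(9/4, 3*sqrt(11))))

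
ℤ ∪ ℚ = ℚ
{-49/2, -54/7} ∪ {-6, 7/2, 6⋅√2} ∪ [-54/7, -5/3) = {-49/2, 7/2, 6⋅√2} ∪ [-54/7, -5/3)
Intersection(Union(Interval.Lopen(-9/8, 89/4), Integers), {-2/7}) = {-2/7}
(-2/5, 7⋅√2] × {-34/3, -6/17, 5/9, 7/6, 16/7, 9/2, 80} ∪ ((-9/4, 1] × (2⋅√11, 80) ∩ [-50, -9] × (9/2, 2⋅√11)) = (-2/5, 7⋅√2] × {-34/3, -6/17, 5/9, 7/6, 16/7, 9/2, 80}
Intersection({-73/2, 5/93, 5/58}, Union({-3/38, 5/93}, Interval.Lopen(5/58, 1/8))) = {5/93}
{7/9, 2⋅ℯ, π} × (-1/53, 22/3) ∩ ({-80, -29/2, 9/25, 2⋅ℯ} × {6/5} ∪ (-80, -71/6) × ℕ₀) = {2⋅ℯ} × {6/5}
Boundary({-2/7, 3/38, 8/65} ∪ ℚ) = ℝ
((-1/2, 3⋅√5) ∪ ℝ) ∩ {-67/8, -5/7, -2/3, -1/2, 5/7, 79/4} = {-67/8, -5/7, -2/3, -1/2, 5/7, 79/4}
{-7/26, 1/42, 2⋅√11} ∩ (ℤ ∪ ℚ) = {-7/26, 1/42}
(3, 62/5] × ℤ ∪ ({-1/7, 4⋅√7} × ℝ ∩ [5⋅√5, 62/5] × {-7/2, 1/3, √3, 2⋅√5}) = (3, 62/5] × ℤ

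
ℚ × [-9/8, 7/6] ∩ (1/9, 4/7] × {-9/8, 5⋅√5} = (ℚ ∩ (1/9, 4/7]) × {-9/8}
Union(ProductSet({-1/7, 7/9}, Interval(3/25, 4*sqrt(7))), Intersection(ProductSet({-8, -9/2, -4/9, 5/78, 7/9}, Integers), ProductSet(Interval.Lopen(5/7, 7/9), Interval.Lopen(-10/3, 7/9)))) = Union(ProductSet({7/9}, Range(-3, 1, 1)), ProductSet({-1/7, 7/9}, Interval(3/25, 4*sqrt(7))))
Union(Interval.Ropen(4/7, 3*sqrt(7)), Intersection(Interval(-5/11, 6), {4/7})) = Interval.Ropen(4/7, 3*sqrt(7))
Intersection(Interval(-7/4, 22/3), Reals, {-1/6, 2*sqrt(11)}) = {-1/6, 2*sqrt(11)}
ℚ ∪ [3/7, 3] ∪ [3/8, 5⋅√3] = ℚ ∪ [3/8, 5⋅√3]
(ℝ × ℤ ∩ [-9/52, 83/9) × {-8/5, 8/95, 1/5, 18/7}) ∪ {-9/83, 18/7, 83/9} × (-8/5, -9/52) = {-9/83, 18/7, 83/9} × (-8/5, -9/52)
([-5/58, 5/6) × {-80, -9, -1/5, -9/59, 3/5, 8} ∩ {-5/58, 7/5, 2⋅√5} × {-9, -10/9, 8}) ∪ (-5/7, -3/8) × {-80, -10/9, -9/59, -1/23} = ({-5/58} × {-9, 8}) ∪ ((-5/7, -3/8) × {-80, -10/9, -9/59, -1/23})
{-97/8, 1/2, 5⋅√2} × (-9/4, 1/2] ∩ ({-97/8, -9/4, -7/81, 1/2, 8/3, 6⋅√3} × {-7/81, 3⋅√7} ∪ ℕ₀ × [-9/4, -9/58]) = {-97/8, 1/2} × {-7/81}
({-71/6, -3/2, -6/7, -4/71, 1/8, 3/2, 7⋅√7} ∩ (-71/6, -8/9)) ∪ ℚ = ℚ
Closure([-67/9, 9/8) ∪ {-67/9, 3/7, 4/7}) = [-67/9, 9/8]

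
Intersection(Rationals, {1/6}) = {1/6}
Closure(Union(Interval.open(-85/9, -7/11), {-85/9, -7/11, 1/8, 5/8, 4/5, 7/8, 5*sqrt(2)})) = Union({1/8, 5/8, 4/5, 7/8, 5*sqrt(2)}, Interval(-85/9, -7/11))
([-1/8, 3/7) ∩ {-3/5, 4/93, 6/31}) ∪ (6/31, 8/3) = {4/93} ∪ [6/31, 8/3)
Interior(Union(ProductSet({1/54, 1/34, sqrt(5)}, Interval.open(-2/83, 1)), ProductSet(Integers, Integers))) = EmptySet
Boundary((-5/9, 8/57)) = {-5/9, 8/57}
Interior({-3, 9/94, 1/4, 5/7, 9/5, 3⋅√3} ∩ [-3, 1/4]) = ∅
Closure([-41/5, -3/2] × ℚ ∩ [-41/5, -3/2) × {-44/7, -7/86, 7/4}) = [-41/5, -3/2] × {-44/7, -7/86, 7/4}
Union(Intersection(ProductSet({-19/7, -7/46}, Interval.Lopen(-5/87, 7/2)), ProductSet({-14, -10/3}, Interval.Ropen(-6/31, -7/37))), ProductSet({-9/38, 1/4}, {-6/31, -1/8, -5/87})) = ProductSet({-9/38, 1/4}, {-6/31, -1/8, -5/87})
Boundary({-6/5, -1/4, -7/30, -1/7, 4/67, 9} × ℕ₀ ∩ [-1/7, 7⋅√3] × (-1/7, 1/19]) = {-1/7, 4/67, 9} × {0}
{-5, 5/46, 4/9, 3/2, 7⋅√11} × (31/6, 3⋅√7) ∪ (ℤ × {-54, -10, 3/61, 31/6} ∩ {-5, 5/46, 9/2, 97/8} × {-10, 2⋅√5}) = ({-5} × {-10}) ∪ ({-5, 5/46, 4/9, 3/2, 7⋅√11} × (31/6, 3⋅√7))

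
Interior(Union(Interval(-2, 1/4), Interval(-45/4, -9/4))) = Union(Interval.open(-45/4, -9/4), Interval.open(-2, 1/4))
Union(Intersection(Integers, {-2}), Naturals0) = Union({-2}, Naturals0)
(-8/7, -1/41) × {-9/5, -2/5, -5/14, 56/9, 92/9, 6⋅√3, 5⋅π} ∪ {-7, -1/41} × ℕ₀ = ({-7, -1/41} × ℕ₀) ∪ ((-8/7, -1/41) × {-9/5, -2/5, -5/14, 56/9, 92/9, 6⋅√3, 5⋅π})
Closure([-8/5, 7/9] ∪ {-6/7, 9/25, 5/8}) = [-8/5, 7/9]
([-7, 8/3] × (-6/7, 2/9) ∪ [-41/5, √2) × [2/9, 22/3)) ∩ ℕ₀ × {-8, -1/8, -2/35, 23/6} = ({0, 1} × {23/6}) ∪ ({0, 1, 2} × {-1/8, -2/35})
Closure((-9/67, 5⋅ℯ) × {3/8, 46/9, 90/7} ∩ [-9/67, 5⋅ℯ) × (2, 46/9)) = ∅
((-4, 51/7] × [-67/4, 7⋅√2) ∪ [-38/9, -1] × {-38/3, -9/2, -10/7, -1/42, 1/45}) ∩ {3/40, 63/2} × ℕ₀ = {3/40} × {0, 1, …, 9}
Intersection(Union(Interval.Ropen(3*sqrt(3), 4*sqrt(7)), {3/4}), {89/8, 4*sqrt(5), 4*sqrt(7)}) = {4*sqrt(5)}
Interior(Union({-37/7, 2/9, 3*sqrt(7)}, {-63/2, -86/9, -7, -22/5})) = EmptySet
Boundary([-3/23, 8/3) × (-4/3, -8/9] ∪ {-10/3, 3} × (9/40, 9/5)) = ({-10/3, 3} × [9/40, 9/5]) ∪ ({-3/23, 8/3} × [-4/3, -8/9]) ∪ ([-3/23, 8/3] × {-4/3, -8/9})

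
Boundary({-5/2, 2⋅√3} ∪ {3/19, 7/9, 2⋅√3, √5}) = {-5/2, 3/19, 7/9, 2⋅√3, √5}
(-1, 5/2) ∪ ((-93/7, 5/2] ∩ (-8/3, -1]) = (-8/3, 5/2)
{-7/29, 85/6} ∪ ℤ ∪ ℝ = ℝ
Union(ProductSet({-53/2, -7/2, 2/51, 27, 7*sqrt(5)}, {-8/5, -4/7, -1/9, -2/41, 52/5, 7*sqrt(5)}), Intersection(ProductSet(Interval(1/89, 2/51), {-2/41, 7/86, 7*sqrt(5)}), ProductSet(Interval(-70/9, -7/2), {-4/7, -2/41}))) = ProductSet({-53/2, -7/2, 2/51, 27, 7*sqrt(5)}, {-8/5, -4/7, -1/9, -2/41, 52/5, 7*sqrt(5)})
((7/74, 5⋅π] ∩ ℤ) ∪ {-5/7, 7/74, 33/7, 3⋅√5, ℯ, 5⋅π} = {-5/7, 7/74, 33/7, 3⋅√5, ℯ, 5⋅π} ∪ {1, 2, …, 15}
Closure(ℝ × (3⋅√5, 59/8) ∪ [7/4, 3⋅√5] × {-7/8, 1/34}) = (ℝ × [3⋅√5, 59/8]) ∪ ([7/4, 3⋅√5] × {-7/8, 1/34})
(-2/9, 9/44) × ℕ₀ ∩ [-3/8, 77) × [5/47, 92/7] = (-2/9, 9/44) × {1, 2, …, 13}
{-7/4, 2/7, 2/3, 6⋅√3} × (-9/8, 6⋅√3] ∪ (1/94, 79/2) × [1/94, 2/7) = ((1/94, 79/2) × [1/94, 2/7)) ∪ ({-7/4, 2/7, 2/3, 6⋅√3} × (-9/8, 6⋅√3])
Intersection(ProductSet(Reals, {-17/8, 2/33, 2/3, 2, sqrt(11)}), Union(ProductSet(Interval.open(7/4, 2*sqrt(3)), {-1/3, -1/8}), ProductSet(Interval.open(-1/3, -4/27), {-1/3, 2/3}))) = ProductSet(Interval.open(-1/3, -4/27), {2/3})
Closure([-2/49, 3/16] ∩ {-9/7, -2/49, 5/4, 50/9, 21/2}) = {-2/49}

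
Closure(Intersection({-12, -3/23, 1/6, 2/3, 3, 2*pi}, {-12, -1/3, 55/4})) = {-12}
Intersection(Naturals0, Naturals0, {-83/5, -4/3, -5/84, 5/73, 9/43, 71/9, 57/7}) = EmptySet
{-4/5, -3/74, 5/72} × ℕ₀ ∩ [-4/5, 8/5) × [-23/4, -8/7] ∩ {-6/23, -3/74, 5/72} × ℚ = ∅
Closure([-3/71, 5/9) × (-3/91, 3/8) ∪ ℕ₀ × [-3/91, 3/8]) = ([-3/71, 5/9) × (-3/91, 3/8)) ∪ (([-3/71, 5/9] ∪ ℕ₀) × {-3/91, 3/8}) ∪ (({-3/71, 5/9} ∪ ℕ₀ ∪ (ℕ₀ \ (-3/71, 5/9))) × [-3/91, 3/8])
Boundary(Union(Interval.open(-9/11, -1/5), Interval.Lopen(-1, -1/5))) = {-1, -1/5}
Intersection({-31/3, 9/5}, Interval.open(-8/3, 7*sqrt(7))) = {9/5}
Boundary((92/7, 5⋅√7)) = {92/7, 5⋅√7}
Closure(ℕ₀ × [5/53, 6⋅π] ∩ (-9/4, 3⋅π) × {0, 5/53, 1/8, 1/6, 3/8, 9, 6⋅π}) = {0, 1, …, 9} × {5/53, 1/8, 1/6, 3/8, 9, 6⋅π}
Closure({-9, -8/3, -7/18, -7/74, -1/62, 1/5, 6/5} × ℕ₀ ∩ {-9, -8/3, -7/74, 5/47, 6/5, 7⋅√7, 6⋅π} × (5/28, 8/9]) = ∅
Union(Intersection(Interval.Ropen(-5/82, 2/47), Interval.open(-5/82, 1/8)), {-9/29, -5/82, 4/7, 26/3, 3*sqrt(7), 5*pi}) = Union({-9/29, 4/7, 26/3, 3*sqrt(7), 5*pi}, Interval.Ropen(-5/82, 2/47))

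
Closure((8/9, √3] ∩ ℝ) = [8/9, √3]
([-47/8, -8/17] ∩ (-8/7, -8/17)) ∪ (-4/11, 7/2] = (-8/7, -8/17) ∪ (-4/11, 7/2]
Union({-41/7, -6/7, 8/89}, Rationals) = Rationals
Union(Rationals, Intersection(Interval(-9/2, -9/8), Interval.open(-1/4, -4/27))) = Rationals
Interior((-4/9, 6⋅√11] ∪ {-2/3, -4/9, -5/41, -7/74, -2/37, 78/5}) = (-4/9, 6⋅√11)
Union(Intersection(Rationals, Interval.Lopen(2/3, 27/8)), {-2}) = Union({-2}, Intersection(Interval.Lopen(2/3, 27/8), Rationals))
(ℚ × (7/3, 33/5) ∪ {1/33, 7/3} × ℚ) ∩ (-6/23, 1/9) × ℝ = ({1/33} × ℚ) ∪ ((ℚ ∩ (-6/23, 1/9)) × (7/3, 33/5))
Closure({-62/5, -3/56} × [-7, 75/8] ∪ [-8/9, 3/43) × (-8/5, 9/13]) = ({-62/5, -3/56} × [-7, 75/8]) ∪ ({-8/9, 3/43} × [-8/5, 9/13]) ∪ ([-8/9, 3/43] × {-8/5, 9/13}) ∪ ([-8/9, 3/43) × (-8/5, 9/13])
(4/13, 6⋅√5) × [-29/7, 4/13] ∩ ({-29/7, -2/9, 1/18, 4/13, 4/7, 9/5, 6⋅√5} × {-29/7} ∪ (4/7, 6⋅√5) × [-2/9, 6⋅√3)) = ({4/7, 9/5} × {-29/7}) ∪ ((4/7, 6⋅√5) × [-2/9, 4/13])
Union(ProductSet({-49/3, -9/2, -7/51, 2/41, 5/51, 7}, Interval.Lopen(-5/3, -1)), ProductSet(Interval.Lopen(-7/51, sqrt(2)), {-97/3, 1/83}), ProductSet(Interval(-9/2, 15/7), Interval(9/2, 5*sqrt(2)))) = Union(ProductSet({-49/3, -9/2, -7/51, 2/41, 5/51, 7}, Interval.Lopen(-5/3, -1)), ProductSet(Interval(-9/2, 15/7), Interval(9/2, 5*sqrt(2))), ProductSet(Interval.Lopen(-7/51, sqrt(2)), {-97/3, 1/83}))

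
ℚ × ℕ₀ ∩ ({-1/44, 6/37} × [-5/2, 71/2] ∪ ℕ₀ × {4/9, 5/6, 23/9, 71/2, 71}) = (ℕ₀ × {71}) ∪ ({-1/44, 6/37} × {0, 1, …, 35})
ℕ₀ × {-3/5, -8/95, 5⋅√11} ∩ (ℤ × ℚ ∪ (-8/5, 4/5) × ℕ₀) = ℕ₀ × {-3/5, -8/95}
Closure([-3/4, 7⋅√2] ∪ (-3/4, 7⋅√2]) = [-3/4, 7⋅√2]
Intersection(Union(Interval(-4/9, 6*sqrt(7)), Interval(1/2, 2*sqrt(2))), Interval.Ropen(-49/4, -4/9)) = EmptySet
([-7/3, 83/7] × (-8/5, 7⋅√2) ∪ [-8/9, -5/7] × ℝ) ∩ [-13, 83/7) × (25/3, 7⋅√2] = ([-7/3, 83/7) × (25/3, 7⋅√2)) ∪ ([-8/9, -5/7] × (25/3, 7⋅√2])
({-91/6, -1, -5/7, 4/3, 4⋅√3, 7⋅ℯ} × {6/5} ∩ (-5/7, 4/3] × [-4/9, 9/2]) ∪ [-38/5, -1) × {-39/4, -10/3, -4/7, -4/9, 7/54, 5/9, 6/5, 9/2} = ({4/3} × {6/5}) ∪ ([-38/5, -1) × {-39/4, -10/3, -4/7, -4/9, 7/54, 5/9, 6/5, 9/2})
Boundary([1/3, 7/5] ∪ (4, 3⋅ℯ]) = {1/3, 7/5, 4, 3⋅ℯ}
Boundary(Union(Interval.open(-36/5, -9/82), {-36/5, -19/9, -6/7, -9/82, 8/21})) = {-36/5, -9/82, 8/21}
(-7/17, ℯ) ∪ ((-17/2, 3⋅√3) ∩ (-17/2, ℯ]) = (-17/2, ℯ]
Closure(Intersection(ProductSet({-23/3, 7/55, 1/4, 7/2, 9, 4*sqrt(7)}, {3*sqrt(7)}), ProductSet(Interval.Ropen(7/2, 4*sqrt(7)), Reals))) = ProductSet({7/2, 9}, {3*sqrt(7)})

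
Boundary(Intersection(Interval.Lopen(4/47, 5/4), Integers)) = Range(1, 2, 1)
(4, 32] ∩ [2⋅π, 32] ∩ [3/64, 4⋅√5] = [2⋅π, 4⋅√5]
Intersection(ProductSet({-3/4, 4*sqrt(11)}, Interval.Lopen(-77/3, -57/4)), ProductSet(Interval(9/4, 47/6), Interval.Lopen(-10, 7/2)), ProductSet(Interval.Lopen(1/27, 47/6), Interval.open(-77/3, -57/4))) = EmptySet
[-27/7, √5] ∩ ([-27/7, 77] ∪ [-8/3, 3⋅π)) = [-27/7, √5]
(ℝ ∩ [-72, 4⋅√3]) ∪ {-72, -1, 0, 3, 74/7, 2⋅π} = [-72, 4⋅√3] ∪ {74/7}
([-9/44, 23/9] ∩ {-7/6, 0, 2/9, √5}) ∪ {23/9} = {0, 2/9, 23/9, √5}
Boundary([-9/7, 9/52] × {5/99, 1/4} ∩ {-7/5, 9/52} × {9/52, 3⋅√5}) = ∅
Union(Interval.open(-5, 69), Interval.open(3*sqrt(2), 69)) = Interval.open(-5, 69)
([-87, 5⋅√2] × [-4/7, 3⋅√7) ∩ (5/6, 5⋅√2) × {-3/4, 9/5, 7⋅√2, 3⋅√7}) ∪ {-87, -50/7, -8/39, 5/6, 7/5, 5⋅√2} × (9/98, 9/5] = ((5/6, 5⋅√2) × {9/5}) ∪ ({-87, -50/7, -8/39, 5/6, 7/5, 5⋅√2} × (9/98, 9/5])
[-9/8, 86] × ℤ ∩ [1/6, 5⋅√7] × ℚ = [1/6, 5⋅√7] × ℤ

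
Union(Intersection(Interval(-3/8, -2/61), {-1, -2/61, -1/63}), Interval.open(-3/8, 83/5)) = Interval.open(-3/8, 83/5)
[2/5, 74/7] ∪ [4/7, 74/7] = [2/5, 74/7]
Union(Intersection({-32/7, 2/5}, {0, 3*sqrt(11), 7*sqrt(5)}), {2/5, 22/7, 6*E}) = {2/5, 22/7, 6*E}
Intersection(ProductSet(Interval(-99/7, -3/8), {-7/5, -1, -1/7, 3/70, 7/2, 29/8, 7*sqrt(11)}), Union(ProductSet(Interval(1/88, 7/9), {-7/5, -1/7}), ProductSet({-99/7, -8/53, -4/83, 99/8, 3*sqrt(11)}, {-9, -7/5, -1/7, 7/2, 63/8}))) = ProductSet({-99/7}, {-7/5, -1/7, 7/2})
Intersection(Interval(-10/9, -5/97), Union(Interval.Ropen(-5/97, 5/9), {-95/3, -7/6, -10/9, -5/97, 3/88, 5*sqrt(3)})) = {-10/9, -5/97}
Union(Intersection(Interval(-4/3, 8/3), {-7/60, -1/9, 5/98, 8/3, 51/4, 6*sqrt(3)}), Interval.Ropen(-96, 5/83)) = Union({8/3}, Interval.Ropen(-96, 5/83))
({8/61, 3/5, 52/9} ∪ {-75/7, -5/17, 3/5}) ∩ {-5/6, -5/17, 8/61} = {-5/17, 8/61}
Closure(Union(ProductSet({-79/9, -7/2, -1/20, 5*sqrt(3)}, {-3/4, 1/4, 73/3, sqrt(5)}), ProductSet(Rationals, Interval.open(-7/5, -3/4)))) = Union(ProductSet({-79/9, -7/2, -1/20, 5*sqrt(3)}, {-3/4, 1/4, 73/3, sqrt(5)}), ProductSet(Reals, Interval(-7/5, -3/4)))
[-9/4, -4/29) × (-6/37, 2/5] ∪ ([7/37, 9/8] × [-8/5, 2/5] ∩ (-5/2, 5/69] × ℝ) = [-9/4, -4/29) × (-6/37, 2/5]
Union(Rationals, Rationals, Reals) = Reals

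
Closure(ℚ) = ℝ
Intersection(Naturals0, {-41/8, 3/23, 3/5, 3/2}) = EmptySet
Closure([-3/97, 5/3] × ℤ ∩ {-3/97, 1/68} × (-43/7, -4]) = {-3/97, 1/68} × {-6, -5, -4}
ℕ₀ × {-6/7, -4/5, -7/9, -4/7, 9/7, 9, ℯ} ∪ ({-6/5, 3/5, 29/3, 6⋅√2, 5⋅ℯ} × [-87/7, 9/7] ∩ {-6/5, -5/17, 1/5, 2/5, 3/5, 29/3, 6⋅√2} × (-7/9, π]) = (ℕ₀ × {-6/7, -4/5, -7/9, -4/7, 9/7, 9, ℯ}) ∪ ({-6/5, 3/5, 29/3, 6⋅√2} × (-7/9, 9/7])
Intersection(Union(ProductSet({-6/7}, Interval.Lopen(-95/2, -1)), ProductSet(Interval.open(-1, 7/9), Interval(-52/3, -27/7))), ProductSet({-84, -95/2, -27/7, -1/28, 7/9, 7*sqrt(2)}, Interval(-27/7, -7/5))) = ProductSet({-1/28}, {-27/7})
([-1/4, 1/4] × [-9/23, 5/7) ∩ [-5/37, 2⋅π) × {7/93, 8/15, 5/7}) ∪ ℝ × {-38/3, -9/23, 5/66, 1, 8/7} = (ℝ × {-38/3, -9/23, 5/66, 1, 8/7}) ∪ ([-5/37, 1/4] × {7/93, 8/15})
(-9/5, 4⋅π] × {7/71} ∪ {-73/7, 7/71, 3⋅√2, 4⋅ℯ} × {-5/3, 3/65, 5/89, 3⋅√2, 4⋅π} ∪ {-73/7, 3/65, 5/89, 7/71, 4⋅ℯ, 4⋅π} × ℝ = ((-9/5, 4⋅π] × {7/71}) ∪ ({-73/7, 3/65, 5/89, 7/71, 4⋅ℯ, 4⋅π} × ℝ) ∪ ({-73/7, 7/71, 3⋅√2, 4⋅ℯ} × {-5/3, 3/65, 5/89, 3⋅√2, 4⋅π})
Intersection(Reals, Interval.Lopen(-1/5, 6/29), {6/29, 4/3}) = {6/29}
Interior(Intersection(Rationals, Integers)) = EmptySet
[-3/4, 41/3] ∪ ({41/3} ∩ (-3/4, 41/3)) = [-3/4, 41/3]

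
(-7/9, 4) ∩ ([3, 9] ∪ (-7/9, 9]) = (-7/9, 4)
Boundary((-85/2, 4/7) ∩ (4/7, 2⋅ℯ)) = ∅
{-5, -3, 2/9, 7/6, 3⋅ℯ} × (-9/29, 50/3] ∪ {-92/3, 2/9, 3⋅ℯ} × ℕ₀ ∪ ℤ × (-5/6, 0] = (ℤ × (-5/6, 0]) ∪ ({-92/3, 2/9, 3⋅ℯ} × ℕ₀) ∪ ({-5, -3, 2/9, 7/6, 3⋅ℯ} × (-9/29, 50/3])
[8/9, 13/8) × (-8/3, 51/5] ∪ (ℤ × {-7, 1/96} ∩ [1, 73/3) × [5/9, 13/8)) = [8/9, 13/8) × (-8/3, 51/5]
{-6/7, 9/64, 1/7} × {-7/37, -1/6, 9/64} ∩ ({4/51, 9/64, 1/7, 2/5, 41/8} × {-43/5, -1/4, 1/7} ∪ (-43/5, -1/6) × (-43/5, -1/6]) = {-6/7} × {-7/37, -1/6}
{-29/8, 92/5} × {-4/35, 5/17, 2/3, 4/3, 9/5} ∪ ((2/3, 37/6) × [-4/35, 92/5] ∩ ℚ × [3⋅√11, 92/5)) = ({-29/8, 92/5} × {-4/35, 5/17, 2/3, 4/3, 9/5}) ∪ ((ℚ ∩ (2/3, 37/6)) × [3⋅√11, 92/5))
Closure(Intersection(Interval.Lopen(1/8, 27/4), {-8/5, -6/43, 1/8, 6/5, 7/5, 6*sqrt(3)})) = {6/5, 7/5}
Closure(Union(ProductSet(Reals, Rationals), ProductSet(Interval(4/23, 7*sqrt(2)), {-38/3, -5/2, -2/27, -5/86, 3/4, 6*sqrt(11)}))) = ProductSet(Reals, Reals)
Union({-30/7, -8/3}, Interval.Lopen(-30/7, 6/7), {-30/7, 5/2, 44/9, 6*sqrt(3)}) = Union({5/2, 44/9, 6*sqrt(3)}, Interval(-30/7, 6/7))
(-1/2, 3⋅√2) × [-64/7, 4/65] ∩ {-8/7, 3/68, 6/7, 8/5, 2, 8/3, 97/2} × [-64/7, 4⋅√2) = {3/68, 6/7, 8/5, 2, 8/3} × [-64/7, 4/65]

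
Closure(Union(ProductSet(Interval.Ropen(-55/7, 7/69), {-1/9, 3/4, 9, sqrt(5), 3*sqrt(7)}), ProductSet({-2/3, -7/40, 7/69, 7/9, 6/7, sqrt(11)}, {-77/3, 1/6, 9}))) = Union(ProductSet({-2/3, -7/40, 7/69, 7/9, 6/7, sqrt(11)}, {-77/3, 1/6, 9}), ProductSet(Interval(-55/7, 7/69), {-1/9, 3/4, 9, sqrt(5), 3*sqrt(7)}))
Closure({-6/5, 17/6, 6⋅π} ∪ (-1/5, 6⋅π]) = {-6/5} ∪ [-1/5, 6⋅π]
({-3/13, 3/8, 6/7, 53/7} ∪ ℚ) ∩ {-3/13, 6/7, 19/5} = {-3/13, 6/7, 19/5}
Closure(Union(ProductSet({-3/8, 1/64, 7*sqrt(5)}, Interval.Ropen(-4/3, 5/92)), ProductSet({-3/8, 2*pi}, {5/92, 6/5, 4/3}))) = Union(ProductSet({-3/8, 2*pi}, {5/92, 6/5, 4/3}), ProductSet({-3/8, 1/64, 7*sqrt(5)}, Interval(-4/3, 5/92)))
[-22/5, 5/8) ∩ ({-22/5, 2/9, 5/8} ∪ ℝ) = [-22/5, 5/8)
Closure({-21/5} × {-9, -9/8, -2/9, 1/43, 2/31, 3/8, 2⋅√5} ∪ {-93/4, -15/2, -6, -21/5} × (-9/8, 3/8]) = ({-93/4, -15/2, -6, -21/5} × [-9/8, 3/8]) ∪ ({-21/5} × {-9, -9/8, -2/9, 1/43, 2/31, 3/8, 2⋅√5})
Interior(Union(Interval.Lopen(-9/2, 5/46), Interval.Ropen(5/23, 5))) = Union(Interval.open(-9/2, 5/46), Interval.open(5/23, 5))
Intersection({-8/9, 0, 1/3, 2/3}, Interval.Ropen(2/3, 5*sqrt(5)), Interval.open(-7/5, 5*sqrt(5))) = {2/3}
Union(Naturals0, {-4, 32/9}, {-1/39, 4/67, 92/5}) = Union({-4, -1/39, 4/67, 32/9, 92/5}, Naturals0)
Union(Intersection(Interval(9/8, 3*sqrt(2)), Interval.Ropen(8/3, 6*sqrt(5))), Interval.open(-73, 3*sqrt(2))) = Interval.Lopen(-73, 3*sqrt(2))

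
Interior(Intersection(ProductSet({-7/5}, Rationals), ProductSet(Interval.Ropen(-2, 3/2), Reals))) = EmptySet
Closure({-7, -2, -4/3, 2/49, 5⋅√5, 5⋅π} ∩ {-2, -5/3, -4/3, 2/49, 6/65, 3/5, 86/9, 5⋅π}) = {-2, -4/3, 2/49, 5⋅π}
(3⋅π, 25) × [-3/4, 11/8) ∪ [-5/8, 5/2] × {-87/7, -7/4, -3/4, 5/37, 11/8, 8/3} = ([-5/8, 5/2] × {-87/7, -7/4, -3/4, 5/37, 11/8, 8/3}) ∪ ((3⋅π, 25) × [-3/4, 11/8))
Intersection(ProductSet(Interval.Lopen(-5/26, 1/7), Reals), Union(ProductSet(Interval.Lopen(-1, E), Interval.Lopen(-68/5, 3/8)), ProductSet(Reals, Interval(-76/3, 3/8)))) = ProductSet(Interval.Lopen(-5/26, 1/7), Interval(-76/3, 3/8))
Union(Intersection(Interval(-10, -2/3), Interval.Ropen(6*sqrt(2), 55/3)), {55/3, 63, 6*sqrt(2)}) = {55/3, 63, 6*sqrt(2)}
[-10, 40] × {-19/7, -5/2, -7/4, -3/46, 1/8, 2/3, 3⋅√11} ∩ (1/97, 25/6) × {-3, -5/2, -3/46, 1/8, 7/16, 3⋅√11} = (1/97, 25/6) × {-5/2, -3/46, 1/8, 3⋅√11}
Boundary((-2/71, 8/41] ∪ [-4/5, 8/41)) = {-4/5, 8/41}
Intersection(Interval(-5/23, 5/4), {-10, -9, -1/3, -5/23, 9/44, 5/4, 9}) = {-5/23, 9/44, 5/4}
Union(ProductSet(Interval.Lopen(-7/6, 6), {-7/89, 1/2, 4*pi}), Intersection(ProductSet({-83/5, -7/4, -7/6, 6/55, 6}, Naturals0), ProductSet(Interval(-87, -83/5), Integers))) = Union(ProductSet({-83/5}, Naturals0), ProductSet(Interval.Lopen(-7/6, 6), {-7/89, 1/2, 4*pi}))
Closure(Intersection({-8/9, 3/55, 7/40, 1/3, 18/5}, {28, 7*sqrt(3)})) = EmptySet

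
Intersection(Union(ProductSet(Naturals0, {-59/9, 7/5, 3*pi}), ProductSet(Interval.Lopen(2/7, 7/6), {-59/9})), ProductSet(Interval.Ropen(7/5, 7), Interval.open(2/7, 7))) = ProductSet(Range(2, 7, 1), {7/5})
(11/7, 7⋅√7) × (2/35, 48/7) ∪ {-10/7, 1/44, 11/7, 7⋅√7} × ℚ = ({-10/7, 1/44, 11/7, 7⋅√7} × ℚ) ∪ ((11/7, 7⋅√7) × (2/35, 48/7))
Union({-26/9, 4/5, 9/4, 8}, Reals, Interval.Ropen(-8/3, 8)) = Interval(-oo, oo)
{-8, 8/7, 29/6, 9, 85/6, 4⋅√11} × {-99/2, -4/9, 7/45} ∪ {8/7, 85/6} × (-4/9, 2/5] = ({8/7, 85/6} × (-4/9, 2/5]) ∪ ({-8, 8/7, 29/6, 9, 85/6, 4⋅√11} × {-99/2, -4/9, 7/45})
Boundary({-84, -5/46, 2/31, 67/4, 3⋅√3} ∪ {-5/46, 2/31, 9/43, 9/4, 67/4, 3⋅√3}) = {-84, -5/46, 2/31, 9/43, 9/4, 67/4, 3⋅√3}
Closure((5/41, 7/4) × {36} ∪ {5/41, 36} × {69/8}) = ({5/41, 36} × {69/8}) ∪ ([5/41, 7/4] × {36})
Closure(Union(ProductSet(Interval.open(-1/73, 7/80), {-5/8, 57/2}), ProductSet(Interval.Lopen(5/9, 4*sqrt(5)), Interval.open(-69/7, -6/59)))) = Union(ProductSet({5/9, 4*sqrt(5)}, Interval(-69/7, -6/59)), ProductSet(Interval(-1/73, 7/80), {-5/8, 57/2}), ProductSet(Interval(5/9, 4*sqrt(5)), {-69/7, -6/59}), ProductSet(Interval.Lopen(5/9, 4*sqrt(5)), Interval.open(-69/7, -6/59)))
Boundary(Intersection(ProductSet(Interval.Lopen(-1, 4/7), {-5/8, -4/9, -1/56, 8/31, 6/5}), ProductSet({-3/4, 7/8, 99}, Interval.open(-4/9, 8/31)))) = ProductSet({-3/4}, {-1/56})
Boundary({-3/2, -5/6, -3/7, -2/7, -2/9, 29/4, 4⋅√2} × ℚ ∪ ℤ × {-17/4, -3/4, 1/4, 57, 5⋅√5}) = (ℤ × {-17/4, -3/4, 1/4, 57, 5⋅√5}) ∪ ({-3/2, -5/6, -3/7, -2/7, -2/9, 29/4, 4⋅√2} × ℝ)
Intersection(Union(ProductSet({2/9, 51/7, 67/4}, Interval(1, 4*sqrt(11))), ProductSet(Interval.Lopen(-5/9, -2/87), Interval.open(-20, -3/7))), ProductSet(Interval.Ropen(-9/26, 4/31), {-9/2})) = ProductSet(Interval(-9/26, -2/87), {-9/2})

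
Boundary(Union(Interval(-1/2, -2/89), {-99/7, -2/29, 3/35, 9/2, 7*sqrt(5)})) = {-99/7, -1/2, -2/89, 3/35, 9/2, 7*sqrt(5)}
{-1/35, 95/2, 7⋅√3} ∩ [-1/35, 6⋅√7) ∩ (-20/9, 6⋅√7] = {-1/35, 7⋅√3}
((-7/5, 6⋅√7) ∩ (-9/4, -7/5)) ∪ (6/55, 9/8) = (6/55, 9/8)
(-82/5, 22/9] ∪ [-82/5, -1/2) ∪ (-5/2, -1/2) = [-82/5, 22/9]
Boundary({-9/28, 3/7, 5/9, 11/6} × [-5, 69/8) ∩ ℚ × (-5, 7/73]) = {-9/28, 3/7, 5/9, 11/6} × [-5, 7/73]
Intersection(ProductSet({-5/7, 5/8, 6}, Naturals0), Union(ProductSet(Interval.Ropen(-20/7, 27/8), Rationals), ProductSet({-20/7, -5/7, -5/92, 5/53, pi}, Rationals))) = ProductSet({-5/7, 5/8}, Naturals0)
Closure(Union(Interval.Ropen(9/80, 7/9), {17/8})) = Union({17/8}, Interval(9/80, 7/9))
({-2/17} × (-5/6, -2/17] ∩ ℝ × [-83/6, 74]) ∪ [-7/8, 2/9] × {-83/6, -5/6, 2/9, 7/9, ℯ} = ({-2/17} × (-5/6, -2/17]) ∪ ([-7/8, 2/9] × {-83/6, -5/6, 2/9, 7/9, ℯ})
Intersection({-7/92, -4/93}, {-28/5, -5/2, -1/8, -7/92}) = {-7/92}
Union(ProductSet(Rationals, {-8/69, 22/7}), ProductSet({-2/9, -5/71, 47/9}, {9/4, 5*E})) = Union(ProductSet({-2/9, -5/71, 47/9}, {9/4, 5*E}), ProductSet(Rationals, {-8/69, 22/7}))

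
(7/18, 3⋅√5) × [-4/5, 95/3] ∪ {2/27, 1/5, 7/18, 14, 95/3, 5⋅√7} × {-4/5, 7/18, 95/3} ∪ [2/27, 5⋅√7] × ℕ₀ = ([2/27, 5⋅√7] × ℕ₀) ∪ ((7/18, 3⋅√5) × [-4/5, 95/3]) ∪ ({2/27, 1/5, 7/18, 14, 95/3, 5⋅√7} × {-4/5, 7/18, 95/3})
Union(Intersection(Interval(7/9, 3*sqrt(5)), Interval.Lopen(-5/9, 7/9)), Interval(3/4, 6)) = Interval(3/4, 6)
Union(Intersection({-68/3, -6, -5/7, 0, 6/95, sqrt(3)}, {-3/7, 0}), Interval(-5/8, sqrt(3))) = Interval(-5/8, sqrt(3))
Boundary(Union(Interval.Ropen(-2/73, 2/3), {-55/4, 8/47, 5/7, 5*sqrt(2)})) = {-55/4, -2/73, 2/3, 5/7, 5*sqrt(2)}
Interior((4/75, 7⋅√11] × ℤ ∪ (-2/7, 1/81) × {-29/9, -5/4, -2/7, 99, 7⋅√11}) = ∅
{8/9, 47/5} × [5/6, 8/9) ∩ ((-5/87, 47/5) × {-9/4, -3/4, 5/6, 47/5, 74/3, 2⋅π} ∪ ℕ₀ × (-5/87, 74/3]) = {8/9} × {5/6}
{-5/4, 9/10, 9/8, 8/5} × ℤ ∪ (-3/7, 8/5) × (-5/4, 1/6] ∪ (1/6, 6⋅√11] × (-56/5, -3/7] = ({-5/4, 9/10, 9/8, 8/5} × ℤ) ∪ ((-3/7, 8/5) × (-5/4, 1/6]) ∪ ((1/6, 6⋅√11] × (-56/5, -3/7])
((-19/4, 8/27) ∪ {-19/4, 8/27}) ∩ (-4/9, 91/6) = (-4/9, 8/27]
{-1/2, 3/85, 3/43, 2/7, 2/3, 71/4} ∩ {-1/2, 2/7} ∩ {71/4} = ∅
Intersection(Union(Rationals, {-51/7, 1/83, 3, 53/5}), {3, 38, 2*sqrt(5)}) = {3, 38}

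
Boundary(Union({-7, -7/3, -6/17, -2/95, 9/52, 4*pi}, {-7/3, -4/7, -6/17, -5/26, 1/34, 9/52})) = {-7, -7/3, -4/7, -6/17, -5/26, -2/95, 1/34, 9/52, 4*pi}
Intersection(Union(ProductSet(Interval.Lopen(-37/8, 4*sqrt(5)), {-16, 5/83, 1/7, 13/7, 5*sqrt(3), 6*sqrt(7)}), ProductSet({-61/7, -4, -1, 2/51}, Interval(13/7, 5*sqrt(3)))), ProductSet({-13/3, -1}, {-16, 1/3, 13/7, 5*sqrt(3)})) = ProductSet({-13/3, -1}, {-16, 13/7, 5*sqrt(3)})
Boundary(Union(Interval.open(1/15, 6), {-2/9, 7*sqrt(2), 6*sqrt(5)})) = {-2/9, 1/15, 6, 7*sqrt(2), 6*sqrt(5)}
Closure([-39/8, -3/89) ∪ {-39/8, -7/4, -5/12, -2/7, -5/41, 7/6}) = [-39/8, -3/89] ∪ {7/6}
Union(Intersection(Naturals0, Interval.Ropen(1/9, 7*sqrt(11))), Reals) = Union(Range(1, 24, 1), Reals)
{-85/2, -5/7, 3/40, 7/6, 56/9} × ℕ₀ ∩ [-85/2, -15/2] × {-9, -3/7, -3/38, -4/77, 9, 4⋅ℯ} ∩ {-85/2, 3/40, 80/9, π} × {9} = {-85/2} × {9}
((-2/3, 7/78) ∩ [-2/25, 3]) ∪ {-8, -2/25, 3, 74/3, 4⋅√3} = {-8, 3, 74/3, 4⋅√3} ∪ [-2/25, 7/78)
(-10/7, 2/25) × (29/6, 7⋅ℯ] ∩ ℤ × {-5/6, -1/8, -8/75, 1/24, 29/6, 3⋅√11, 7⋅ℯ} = {-1, 0} × {3⋅√11, 7⋅ℯ}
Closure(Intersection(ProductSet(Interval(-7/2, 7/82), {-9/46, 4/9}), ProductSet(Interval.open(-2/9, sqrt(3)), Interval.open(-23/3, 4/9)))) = ProductSet(Interval(-2/9, 7/82), {-9/46})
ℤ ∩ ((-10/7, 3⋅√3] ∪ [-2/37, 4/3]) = {-1, 0, …, 5}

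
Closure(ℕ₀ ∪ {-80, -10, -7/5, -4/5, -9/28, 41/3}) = {-80, -10, -7/5, -4/5, -9/28, 41/3} ∪ ℕ₀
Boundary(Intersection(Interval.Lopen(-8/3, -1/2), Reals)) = {-8/3, -1/2}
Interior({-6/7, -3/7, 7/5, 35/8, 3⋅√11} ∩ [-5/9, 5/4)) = ∅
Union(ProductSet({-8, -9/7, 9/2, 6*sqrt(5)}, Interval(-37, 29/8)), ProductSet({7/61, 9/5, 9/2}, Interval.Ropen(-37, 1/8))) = Union(ProductSet({7/61, 9/5, 9/2}, Interval.Ropen(-37, 1/8)), ProductSet({-8, -9/7, 9/2, 6*sqrt(5)}, Interval(-37, 29/8)))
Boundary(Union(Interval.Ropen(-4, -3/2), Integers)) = Union(Complement(Integers, Interval.open(-4, -3/2)), {-3/2})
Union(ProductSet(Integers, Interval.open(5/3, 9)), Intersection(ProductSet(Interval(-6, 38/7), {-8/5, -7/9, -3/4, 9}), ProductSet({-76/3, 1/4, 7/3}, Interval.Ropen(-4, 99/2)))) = Union(ProductSet({1/4, 7/3}, {-8/5, -7/9, -3/4, 9}), ProductSet(Integers, Interval.open(5/3, 9)))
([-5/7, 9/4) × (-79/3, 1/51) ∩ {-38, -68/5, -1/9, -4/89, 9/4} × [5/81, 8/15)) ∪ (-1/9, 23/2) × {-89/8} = (-1/9, 23/2) × {-89/8}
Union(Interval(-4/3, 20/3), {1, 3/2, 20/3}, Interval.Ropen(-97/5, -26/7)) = Union(Interval.Ropen(-97/5, -26/7), Interval(-4/3, 20/3))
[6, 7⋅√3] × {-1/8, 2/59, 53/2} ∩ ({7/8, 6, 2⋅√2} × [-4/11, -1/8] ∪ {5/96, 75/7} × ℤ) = {6} × {-1/8}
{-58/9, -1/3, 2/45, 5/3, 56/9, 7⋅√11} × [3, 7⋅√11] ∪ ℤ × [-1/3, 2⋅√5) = (ℤ × [-1/3, 2⋅√5)) ∪ ({-58/9, -1/3, 2/45, 5/3, 56/9, 7⋅√11} × [3, 7⋅√11])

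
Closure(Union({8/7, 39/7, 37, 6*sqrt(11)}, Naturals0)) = Union({8/7, 39/7, 6*sqrt(11)}, Naturals0)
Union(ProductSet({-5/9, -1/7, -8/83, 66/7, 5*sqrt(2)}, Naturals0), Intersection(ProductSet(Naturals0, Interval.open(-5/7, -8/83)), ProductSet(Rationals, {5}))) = ProductSet({-5/9, -1/7, -8/83, 66/7, 5*sqrt(2)}, Naturals0)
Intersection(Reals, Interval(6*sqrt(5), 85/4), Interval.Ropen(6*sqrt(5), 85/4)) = Interval.Ropen(6*sqrt(5), 85/4)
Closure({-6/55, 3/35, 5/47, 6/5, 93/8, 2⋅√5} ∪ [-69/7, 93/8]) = [-69/7, 93/8]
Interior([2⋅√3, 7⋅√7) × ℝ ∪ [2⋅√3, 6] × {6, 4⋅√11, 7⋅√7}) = (2⋅√3, 7⋅√7) × ℝ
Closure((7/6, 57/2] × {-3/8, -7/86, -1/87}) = [7/6, 57/2] × {-3/8, -7/86, -1/87}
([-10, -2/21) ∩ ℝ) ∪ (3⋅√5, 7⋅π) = [-10, -2/21) ∪ (3⋅√5, 7⋅π)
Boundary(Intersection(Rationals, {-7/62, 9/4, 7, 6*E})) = {-7/62, 9/4, 7}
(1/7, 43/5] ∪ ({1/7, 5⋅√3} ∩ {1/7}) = [1/7, 43/5]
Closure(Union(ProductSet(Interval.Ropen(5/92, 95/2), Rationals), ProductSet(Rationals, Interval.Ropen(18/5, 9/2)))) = Union(ProductSet(Interval(5/92, 95/2), Reals), ProductSet(Reals, Interval(18/5, 9/2)))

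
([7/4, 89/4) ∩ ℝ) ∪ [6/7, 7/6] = [6/7, 7/6] ∪ [7/4, 89/4)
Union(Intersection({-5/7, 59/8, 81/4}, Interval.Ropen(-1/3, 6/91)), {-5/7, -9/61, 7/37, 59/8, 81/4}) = {-5/7, -9/61, 7/37, 59/8, 81/4}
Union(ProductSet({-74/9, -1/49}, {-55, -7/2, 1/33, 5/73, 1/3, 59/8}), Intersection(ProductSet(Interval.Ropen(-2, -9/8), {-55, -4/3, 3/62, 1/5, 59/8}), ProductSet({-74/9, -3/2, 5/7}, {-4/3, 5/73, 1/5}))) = Union(ProductSet({-3/2}, {-4/3, 1/5}), ProductSet({-74/9, -1/49}, {-55, -7/2, 1/33, 5/73, 1/3, 59/8}))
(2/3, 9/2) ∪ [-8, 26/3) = [-8, 26/3)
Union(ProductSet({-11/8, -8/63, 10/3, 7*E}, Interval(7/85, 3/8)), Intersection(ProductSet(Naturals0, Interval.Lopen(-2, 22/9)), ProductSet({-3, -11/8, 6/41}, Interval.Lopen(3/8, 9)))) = ProductSet({-11/8, -8/63, 10/3, 7*E}, Interval(7/85, 3/8))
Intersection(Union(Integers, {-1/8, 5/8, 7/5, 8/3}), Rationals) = Union({-1/8, 5/8, 7/5, 8/3}, Integers)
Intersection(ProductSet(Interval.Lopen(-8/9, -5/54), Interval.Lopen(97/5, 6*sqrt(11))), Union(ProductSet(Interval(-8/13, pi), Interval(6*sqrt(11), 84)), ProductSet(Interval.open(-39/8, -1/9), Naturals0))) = ProductSet(Interval(-8/13, -5/54), {6*sqrt(11)})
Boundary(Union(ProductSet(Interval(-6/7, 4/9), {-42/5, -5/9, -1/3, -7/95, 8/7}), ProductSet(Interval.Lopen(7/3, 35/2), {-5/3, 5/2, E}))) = Union(ProductSet(Interval(-6/7, 4/9), {-42/5, -5/9, -1/3, -7/95, 8/7}), ProductSet(Interval(7/3, 35/2), {-5/3, 5/2, E}))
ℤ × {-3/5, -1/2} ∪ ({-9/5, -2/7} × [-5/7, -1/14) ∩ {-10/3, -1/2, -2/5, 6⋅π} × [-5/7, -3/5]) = ℤ × {-3/5, -1/2}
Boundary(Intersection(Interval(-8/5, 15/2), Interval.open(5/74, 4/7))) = {5/74, 4/7}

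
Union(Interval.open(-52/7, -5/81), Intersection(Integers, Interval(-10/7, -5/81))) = Union(Interval.open(-52/7, -5/81), Range(-1, 0, 1))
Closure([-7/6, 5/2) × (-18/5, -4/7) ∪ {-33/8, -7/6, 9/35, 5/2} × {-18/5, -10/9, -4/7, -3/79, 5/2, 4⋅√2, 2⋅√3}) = ({-7/6, 5/2} × [-18/5, -4/7]) ∪ ([-7/6, 5/2] × {-18/5, -4/7}) ∪ ([-7/6, 5/2) × (-18/5, -4/7)) ∪ ({-33/8, -7/6, 9/35, 5/2} × {-18/5, -10/9, -4/7, -3/79, 5/2, 4⋅√2, 2⋅√3})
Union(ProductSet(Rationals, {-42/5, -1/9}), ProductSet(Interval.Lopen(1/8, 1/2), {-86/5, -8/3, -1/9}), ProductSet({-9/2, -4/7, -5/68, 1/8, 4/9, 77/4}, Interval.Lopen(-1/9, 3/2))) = Union(ProductSet({-9/2, -4/7, -5/68, 1/8, 4/9, 77/4}, Interval.Lopen(-1/9, 3/2)), ProductSet(Interval.Lopen(1/8, 1/2), {-86/5, -8/3, -1/9}), ProductSet(Rationals, {-42/5, -1/9}))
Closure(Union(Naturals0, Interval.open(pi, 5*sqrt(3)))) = Union(Complement(Naturals0, Interval.open(pi, 5*sqrt(3))), Interval(pi, 5*sqrt(3)), Naturals0)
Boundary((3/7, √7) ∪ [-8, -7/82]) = {-8, -7/82, 3/7, √7}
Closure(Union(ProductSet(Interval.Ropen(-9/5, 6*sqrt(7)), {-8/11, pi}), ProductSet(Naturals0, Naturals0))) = Union(ProductSet(Interval(-9/5, 6*sqrt(7)), {-8/11, pi}), ProductSet(Naturals0, Naturals0))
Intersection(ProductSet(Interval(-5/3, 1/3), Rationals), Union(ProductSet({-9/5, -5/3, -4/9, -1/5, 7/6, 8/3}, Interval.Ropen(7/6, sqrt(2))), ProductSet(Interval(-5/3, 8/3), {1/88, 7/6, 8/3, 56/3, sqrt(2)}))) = Union(ProductSet({-5/3, -4/9, -1/5}, Intersection(Interval.Ropen(7/6, sqrt(2)), Rationals)), ProductSet(Interval(-5/3, 1/3), {1/88, 7/6, 8/3, 56/3}))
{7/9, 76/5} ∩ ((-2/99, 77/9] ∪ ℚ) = {7/9, 76/5}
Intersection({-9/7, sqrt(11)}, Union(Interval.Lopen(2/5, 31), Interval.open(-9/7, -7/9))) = {sqrt(11)}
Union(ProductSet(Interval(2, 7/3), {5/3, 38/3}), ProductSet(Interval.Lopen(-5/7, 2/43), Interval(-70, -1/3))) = Union(ProductSet(Interval.Lopen(-5/7, 2/43), Interval(-70, -1/3)), ProductSet(Interval(2, 7/3), {5/3, 38/3}))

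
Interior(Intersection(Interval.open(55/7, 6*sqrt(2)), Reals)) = Interval.open(55/7, 6*sqrt(2))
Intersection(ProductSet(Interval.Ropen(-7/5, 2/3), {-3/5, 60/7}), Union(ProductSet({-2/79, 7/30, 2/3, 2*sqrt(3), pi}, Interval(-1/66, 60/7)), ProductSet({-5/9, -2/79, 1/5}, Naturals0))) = ProductSet({-2/79, 7/30}, {60/7})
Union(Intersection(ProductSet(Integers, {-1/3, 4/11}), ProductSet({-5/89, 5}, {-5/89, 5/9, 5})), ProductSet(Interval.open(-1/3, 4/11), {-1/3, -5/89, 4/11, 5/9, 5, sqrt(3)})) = ProductSet(Interval.open(-1/3, 4/11), {-1/3, -5/89, 4/11, 5/9, 5, sqrt(3)})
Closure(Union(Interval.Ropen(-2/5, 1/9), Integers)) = Union(Integers, Interval(-2/5, 1/9))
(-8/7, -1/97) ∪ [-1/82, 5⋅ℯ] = (-8/7, 5⋅ℯ]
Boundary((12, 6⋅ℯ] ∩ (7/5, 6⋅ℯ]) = {12, 6⋅ℯ}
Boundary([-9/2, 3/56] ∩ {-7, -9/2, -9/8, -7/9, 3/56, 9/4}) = {-9/2, -9/8, -7/9, 3/56}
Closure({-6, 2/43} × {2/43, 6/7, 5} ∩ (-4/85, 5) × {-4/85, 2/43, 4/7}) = {2/43} × {2/43}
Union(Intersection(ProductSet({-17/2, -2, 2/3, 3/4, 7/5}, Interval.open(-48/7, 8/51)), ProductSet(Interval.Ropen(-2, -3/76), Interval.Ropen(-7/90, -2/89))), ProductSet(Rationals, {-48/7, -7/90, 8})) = Union(ProductSet({-2}, Interval.Ropen(-7/90, -2/89)), ProductSet(Rationals, {-48/7, -7/90, 8}))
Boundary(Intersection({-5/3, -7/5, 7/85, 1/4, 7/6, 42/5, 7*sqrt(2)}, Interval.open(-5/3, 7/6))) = {-7/5, 7/85, 1/4}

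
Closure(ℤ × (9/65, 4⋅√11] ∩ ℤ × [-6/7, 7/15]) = ℤ × [9/65, 7/15]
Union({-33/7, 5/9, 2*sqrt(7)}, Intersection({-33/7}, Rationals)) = {-33/7, 5/9, 2*sqrt(7)}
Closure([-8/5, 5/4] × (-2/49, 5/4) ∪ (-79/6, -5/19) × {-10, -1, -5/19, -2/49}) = ([-79/6, -5/19] × {-10, -1, -5/19, -2/49}) ∪ ([-8/5, 5/4] × [-2/49, 5/4])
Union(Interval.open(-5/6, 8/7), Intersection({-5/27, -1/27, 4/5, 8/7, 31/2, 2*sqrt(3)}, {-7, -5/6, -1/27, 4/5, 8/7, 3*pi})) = Interval.Lopen(-5/6, 8/7)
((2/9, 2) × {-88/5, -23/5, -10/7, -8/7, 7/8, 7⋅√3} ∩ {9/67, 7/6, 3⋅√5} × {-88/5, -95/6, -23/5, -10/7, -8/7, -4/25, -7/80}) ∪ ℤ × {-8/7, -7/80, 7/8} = (ℤ × {-8/7, -7/80, 7/8}) ∪ ({7/6} × {-88/5, -23/5, -10/7, -8/7})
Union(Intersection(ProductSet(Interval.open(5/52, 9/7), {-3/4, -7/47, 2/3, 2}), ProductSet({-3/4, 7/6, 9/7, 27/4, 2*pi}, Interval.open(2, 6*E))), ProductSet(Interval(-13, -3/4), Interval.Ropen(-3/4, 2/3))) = ProductSet(Interval(-13, -3/4), Interval.Ropen(-3/4, 2/3))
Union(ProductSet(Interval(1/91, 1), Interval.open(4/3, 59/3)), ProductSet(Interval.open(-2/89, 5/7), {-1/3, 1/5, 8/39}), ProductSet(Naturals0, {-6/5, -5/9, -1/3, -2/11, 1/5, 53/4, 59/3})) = Union(ProductSet(Interval.open(-2/89, 5/7), {-1/3, 1/5, 8/39}), ProductSet(Interval(1/91, 1), Interval.open(4/3, 59/3)), ProductSet(Naturals0, {-6/5, -5/9, -1/3, -2/11, 1/5, 53/4, 59/3}))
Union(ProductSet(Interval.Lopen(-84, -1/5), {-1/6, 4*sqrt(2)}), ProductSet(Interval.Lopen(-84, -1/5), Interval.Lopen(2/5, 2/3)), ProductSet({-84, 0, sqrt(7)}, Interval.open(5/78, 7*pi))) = Union(ProductSet({-84, 0, sqrt(7)}, Interval.open(5/78, 7*pi)), ProductSet(Interval.Lopen(-84, -1/5), Union({-1/6, 4*sqrt(2)}, Interval.Lopen(2/5, 2/3))))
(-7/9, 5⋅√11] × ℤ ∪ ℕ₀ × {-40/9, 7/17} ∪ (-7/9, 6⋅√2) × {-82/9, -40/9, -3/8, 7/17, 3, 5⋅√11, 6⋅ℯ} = (ℕ₀ × {-40/9, 7/17}) ∪ ((-7/9, 5⋅√11] × ℤ) ∪ ((-7/9, 6⋅√2) × {-82/9, -40/9, -3/8, 7/17, 3, 5⋅√11, 6⋅ℯ})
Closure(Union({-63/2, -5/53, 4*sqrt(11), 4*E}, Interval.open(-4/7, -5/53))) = Union({-63/2, 4*sqrt(11), 4*E}, Interval(-4/7, -5/53))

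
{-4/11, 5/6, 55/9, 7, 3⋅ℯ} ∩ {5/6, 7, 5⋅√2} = {5/6, 7}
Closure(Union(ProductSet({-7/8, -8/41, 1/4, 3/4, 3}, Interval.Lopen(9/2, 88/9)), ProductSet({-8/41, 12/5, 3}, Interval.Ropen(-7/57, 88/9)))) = Union(ProductSet({-8/41, 12/5, 3}, Interval(-7/57, 88/9)), ProductSet({-7/8, -8/41, 1/4, 3/4, 3}, Interval(9/2, 88/9)))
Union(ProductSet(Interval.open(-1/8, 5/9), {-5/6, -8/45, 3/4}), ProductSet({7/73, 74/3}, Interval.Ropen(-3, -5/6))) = Union(ProductSet({7/73, 74/3}, Interval.Ropen(-3, -5/6)), ProductSet(Interval.open(-1/8, 5/9), {-5/6, -8/45, 3/4}))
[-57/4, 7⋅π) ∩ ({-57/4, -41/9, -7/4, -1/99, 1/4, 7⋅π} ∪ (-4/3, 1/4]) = {-57/4, -41/9, -7/4} ∪ (-4/3, 1/4]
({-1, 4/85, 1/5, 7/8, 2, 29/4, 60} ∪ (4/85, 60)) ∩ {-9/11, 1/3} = {1/3}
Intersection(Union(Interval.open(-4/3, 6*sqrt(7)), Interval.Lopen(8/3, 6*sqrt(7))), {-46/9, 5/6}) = {5/6}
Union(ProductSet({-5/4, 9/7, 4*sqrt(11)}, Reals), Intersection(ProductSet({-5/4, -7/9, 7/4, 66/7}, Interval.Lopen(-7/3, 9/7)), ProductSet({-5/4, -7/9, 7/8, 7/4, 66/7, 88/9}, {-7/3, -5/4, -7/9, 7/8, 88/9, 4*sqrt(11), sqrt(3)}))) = Union(ProductSet({-5/4, 9/7, 4*sqrt(11)}, Reals), ProductSet({-5/4, -7/9, 7/4, 66/7}, {-5/4, -7/9, 7/8}))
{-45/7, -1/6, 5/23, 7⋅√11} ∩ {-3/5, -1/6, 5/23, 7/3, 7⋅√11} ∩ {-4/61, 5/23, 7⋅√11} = {5/23, 7⋅√11}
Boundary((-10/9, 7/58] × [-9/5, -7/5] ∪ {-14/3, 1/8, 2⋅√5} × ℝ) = ({-10/9, 7/58} × [-9/5, -7/5]) ∪ ([-10/9, 7/58] × {-9/5, -7/5}) ∪ ({-14/3, 1/8, 2⋅√5} × ℝ)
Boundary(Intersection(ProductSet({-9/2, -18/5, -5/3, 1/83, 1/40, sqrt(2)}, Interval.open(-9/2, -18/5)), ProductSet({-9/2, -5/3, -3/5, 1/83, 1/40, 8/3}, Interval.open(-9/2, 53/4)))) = ProductSet({-9/2, -5/3, 1/83, 1/40}, Interval(-9/2, -18/5))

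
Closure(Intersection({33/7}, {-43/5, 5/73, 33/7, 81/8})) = {33/7}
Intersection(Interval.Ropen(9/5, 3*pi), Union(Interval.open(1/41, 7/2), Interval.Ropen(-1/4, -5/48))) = Interval.Ropen(9/5, 7/2)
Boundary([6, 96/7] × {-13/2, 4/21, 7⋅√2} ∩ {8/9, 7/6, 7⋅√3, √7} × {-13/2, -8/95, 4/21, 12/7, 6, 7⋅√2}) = {7⋅√3} × {-13/2, 4/21, 7⋅√2}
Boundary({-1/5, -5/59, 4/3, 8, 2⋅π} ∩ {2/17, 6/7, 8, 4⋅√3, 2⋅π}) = {8, 2⋅π}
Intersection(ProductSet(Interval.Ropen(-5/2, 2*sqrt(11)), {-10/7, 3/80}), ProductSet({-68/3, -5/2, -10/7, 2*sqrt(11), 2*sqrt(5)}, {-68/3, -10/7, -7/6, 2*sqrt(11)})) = ProductSet({-5/2, -10/7, 2*sqrt(5)}, {-10/7})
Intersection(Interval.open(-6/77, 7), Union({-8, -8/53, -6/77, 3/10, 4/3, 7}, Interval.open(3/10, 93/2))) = Interval.Ropen(3/10, 7)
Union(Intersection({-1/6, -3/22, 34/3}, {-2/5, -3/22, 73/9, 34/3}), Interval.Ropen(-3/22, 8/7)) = Union({34/3}, Interval.Ropen(-3/22, 8/7))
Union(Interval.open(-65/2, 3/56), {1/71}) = Interval.open(-65/2, 3/56)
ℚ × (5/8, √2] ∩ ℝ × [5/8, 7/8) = ℚ × (5/8, 7/8)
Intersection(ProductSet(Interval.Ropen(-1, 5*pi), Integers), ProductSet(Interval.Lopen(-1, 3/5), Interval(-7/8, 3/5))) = ProductSet(Interval.Lopen(-1, 3/5), Range(0, 1, 1))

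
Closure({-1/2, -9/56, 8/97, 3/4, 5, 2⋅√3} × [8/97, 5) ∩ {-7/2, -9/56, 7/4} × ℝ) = {-9/56} × [8/97, 5]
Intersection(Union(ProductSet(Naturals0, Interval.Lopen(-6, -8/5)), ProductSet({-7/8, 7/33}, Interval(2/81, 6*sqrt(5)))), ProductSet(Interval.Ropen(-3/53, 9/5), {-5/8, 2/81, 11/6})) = ProductSet({7/33}, {2/81, 11/6})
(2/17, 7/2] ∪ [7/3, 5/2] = (2/17, 7/2]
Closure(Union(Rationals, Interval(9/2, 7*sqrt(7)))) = Union(Interval(-oo, oo), Rationals)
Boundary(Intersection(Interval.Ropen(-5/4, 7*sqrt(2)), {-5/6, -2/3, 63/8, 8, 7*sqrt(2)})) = {-5/6, -2/3, 63/8, 8}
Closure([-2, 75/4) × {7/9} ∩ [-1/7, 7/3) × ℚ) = [-1/7, 7/3] × {7/9}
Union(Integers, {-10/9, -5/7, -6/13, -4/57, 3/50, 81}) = Union({-10/9, -5/7, -6/13, -4/57, 3/50}, Integers)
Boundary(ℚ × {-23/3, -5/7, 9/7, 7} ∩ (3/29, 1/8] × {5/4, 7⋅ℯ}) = ∅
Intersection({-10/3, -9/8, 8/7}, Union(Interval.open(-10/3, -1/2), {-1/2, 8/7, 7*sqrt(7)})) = {-9/8, 8/7}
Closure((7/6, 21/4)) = [7/6, 21/4]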